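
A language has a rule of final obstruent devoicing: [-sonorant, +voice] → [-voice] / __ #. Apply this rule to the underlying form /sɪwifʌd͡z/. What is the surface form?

The only segment in the rule's environment that also matches [-sonorant, +voice] is /d͡z/. Applying [-voice] turns the voiced alveolar affricate into /t͡s/ (voiceless alveolar affricate), giving [sɪwifʌt͡s].

[sɪwifʌt͡s]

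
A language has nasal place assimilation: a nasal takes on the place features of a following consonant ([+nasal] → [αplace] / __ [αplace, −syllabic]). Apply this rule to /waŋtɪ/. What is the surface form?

[wantɪ]

The only nasal preceding a consonant is /ŋ/ before /t/. /t/ is [+coronal], so /ŋ/ → /n/, giving [wantɪ].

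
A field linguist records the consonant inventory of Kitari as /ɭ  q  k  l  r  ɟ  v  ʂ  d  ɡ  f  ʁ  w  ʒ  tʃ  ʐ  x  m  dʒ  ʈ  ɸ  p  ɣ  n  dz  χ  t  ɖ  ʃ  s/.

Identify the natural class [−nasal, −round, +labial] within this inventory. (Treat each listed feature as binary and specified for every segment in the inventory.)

Eliminate segments failing any feature: /ɭ, q, k, l, r, ɟ, ʂ, d, ɡ, ʁ, ʒ, tʃ, ʐ, x, dʒ, ʈ, ɣ, dz, χ, t, ɖ, ʃ, s/ are [−labial]; /w/ is [+round]; /m, n/ are [+nasal]. The remaining /v, f, ɸ, p/ satisfy [−nasal], [−round], [+labial].

v, f, ɸ, p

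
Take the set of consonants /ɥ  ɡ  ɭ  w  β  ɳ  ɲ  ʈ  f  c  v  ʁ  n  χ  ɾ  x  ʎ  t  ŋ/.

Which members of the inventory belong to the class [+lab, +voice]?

ɥ, w, β, v

Eliminate segments failing any feature: /ɡ, ɭ, ɳ, ɲ, ʈ, c, ʁ, n, χ, ɾ, x, ʎ, t, ŋ/ are [-labial]; /f/ is [-voice]. The remaining /ɥ, w, β, v/ satisfy [+labial], [+voice].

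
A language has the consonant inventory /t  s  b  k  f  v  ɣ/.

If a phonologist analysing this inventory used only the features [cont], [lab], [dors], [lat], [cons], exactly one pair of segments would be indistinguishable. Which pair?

On the given features, /f/ and /v/ have an identical profile: [+continuant], [+labial], [−dorsal], [−lateral], [+consonantal]. No other two segments in the inventory coincide on all 5 features. (They do differ in [voice], which is not among the given features.)

f, v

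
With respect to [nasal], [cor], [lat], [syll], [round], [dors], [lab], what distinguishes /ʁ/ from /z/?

[coronal], [dorsal]

/ʁ/ is the voiced uvular fricative and /z/ is the voiced alveolar fricative. Both are [-nasal], [-lateral], [-syllabic], [-round], [-labial]. /ʁ/ is [-coronal] while /z/ is [+coronal]; /ʁ/ is [+dorsal] while /z/ is [-dorsal], so the distinguishing features are [coronal], [dorsal].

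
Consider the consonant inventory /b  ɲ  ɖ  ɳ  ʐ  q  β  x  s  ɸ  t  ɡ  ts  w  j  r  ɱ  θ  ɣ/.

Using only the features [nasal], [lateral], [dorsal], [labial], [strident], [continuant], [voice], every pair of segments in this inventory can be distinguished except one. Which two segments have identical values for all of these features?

/j/ (palatal glide) and /ɣ/ (voiced velar fricative) are both [−nasal], [−lateral], [+dorsal], [−labial], [−strident], [+continuant], [+voice], so none of the listed features separates them. (They do differ in [sonorant] and [back], which are not among the given features.) Every other pair in the inventory differs on at least one listed feature.

j, ɣ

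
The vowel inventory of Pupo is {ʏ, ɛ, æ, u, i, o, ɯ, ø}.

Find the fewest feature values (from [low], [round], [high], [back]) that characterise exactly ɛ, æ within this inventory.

The class [−high], [−round] has exactly /ɛ, æ/ as its extension in this inventory. No smaller conjunction from the listed features achieves this: [−round] alone would also admit /i, ɯ/; [−high] alone would also admit /o, ø/; and checking the remaining single features turns up none with this extension.

[−high, −round]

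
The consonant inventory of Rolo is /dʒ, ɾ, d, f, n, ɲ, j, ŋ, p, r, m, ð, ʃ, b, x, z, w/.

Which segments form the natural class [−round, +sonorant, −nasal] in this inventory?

Eliminate segments failing any feature: /dʒ, d, f, p, ð, ʃ, b, x, z/ are [−sonorant]; /n, ɲ, ŋ, m/ are [+nasal]; /w/ is [+round]. The remaining /ɾ, j, r/ satisfy [−round], [+sonorant], [−nasal].

ɾ, j, r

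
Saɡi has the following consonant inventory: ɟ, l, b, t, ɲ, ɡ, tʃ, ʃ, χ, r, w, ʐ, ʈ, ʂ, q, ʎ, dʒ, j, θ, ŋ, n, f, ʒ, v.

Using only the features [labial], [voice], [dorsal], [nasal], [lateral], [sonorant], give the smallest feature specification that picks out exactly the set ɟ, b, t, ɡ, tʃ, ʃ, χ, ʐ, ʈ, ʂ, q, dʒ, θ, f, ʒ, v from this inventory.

The target set is precisely the extension of [−sonorant] in this inventory.

[−sonorant]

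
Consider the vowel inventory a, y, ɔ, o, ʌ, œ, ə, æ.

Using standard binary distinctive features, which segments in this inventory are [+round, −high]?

Eliminate segments failing any feature: /a, ʌ, ə, æ/ are [−round]; /y/ is [+high]. The remaining /ɔ, o, œ/ satisfy [+round], [−high].

ɔ, o, œ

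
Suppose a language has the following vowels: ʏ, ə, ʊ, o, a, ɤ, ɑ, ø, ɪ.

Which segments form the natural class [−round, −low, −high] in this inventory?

ə, ɤ

Checking each segment against [−round], [−low], [−high]: /ə/ (mid central vowel (schwa)), /ɤ/ (mid back unrounded tense vowel) satisfy every feature; every other segment in the inventory fails at least one.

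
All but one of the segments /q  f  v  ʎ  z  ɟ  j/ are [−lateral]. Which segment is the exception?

ʎ

Every segment except /ʎ/ is [−lateral]. /ʎ/ (palatal lateral approximant) is [+lateral], so it is the exception.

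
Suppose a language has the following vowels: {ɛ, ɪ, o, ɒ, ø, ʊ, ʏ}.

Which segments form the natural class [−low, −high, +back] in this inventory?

Checking each segment against [−low], [−high], [+back]: /o/ (mid back rounded tense vowel) satisfies every feature; every other segment in the inventory fails at least one.

o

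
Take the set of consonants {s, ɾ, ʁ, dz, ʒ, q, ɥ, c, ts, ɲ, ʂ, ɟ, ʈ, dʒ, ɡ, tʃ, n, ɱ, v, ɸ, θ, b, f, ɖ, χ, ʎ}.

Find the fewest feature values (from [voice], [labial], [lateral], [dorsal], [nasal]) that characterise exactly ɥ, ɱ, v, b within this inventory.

[+voice, +labial]

Every target segment is [+voice], [+labial]; each remaining inventory member fails at least one of these. Each conjunct is needed — [+labial] alone would also admit /ɸ, f/; [+voice] alone would also admit /ɾ, ʁ, dz, ʒ, …/ — and no other single listed feature has exactly this extension, so two is the minimum.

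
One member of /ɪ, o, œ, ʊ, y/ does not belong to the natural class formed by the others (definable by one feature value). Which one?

/ʊ, œ, o, y/ are all [+round], but /ɪ/ (high front unrounded lax vowel) is [−round]. No other single segment can be removed to leave a set sharing one feature value that the removed segment lacks, so /ɪ/ is the odd one out.

ɪ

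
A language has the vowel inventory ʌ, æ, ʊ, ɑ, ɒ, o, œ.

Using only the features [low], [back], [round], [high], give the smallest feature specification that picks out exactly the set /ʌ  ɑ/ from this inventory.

Every target segment is [+back], [−round]; each remaining inventory member fails at least one of these. Each conjunct is needed — [−round] alone would also admit /æ/; [+back] alone would also admit /ʊ, ɒ, o/ — and no other single listed feature has exactly this extension, so two is the minimum.

[+back, −round]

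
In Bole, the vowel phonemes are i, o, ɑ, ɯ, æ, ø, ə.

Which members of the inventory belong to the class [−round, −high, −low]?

ə

First, the [−round] segments are /i, ɑ, ɯ, æ, ə/.
Intersecting with [−high] gives /ɑ, æ, ə/.
Within that set, [−low] leaves /ə/.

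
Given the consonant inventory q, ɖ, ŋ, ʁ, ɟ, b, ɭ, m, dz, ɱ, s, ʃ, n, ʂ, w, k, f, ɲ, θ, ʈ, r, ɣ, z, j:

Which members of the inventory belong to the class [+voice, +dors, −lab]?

ŋ, ʁ, ɟ, ɲ, ɣ, j

First, the [+voice] segments are /ɖ, ŋ, ʁ, ɟ, b, ɭ, m, dz, ɱ, n, w, ɲ, r, ɣ, z, j/.
Then [+dorsal] gives /ŋ, ʁ, ɟ, w, ɲ, ɣ, j/.
Of those, [−labial] leaves /ŋ, ʁ, ɟ, ɲ, ɣ, j/.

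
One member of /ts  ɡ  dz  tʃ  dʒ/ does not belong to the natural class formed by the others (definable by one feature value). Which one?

ɡ

[delayed release] (equivalently [strident], [coronal], [dorsal]) groups all but one: /dz, ts, tʃ, dʒ/ share [+delayed release] while /ɡ/ (voiced velar stop) alone is [−delayed release]. Removing any other segment would not leave a single-feature class that excludes it.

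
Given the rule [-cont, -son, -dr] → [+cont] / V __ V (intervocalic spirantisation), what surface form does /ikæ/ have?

/k/ satisfies [-cont, -son, -dr] and sits in V __ V. The [+continuant] counterpart of the voiceless velar stop is /x/. Other segments in /ikæ/ either fail the structural description or are not in the environment, so the surface form is [ixæ].

[ixæ]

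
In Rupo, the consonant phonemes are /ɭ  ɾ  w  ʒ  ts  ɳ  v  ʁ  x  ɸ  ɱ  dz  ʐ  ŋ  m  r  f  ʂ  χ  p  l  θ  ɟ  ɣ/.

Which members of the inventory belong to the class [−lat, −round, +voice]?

ɾ, ʒ, ɳ, v, ʁ, ɱ, dz, ʐ, ŋ, m, r, ɟ, ɣ

Among the inventory, the [−lateral] segments are /ɾ, w, ʒ, ts, ɳ, v, ʁ, x, ɸ, ɱ, dz, ʐ, ŋ, m, r, f, ʂ, χ, p, θ, ɟ, ɣ/.
Among these, [−round] gives /ɾ, ʒ, ts, ɳ, v, ʁ, x, ɸ, ɱ, dz, ʐ, ŋ, m, r, f, ʂ, χ, p, θ, ɟ, ɣ/.
Of those, [+voice] leaves /ɾ, ʒ, ɳ, v, ʁ, ɱ, dz, ʐ, ŋ, m, r, ɟ, ɣ/.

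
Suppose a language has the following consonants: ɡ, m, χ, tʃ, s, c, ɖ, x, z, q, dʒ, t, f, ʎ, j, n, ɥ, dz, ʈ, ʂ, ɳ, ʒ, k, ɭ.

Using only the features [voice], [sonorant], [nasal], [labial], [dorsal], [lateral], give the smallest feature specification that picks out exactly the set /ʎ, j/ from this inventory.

[+sonorant, −labial, +dorsal]

/ʎ, j/ are all [+sonorant], [−labial], [+dorsal], and no other segment in the inventory matches all three values. Dropping any one of them over-generates: [−labial, +dorsal] alone would also admit /ɡ, χ, c, x, …/; [+sonorant, +dorsal] alone would also admit /ɥ/; [+sonorant, −labial] alone would also admit /n, ɳ, ɭ/. No other combination of two listed features picks out exactly this set either, so fewer than three features will not do.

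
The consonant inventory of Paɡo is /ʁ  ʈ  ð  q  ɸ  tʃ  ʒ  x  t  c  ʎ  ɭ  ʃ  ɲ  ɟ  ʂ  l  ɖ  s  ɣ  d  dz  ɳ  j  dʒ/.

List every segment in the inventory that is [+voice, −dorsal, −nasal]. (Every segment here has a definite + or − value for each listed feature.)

ð, ʒ, ɭ, l, ɖ, d, dz, dʒ

Eliminate segments failing any feature: /ʁ, ʎ, ɲ, ɟ, ɣ, j/ are [+dorsal]; /ʈ, q, ɸ, tʃ, x, t, c, ʃ, ʂ, s/ are [−voice]; /ɳ/ is [+nasal]. The remaining /ð, ʒ, ɭ, l, ɖ, d, dz, dʒ/ satisfy [+voice], [−dorsal], [−nasal].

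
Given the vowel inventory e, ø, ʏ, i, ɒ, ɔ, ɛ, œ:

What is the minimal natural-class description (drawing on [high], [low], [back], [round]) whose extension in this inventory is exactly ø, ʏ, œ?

[−back, +round]

/ø, ʏ, œ/ are all [−back], [+round], and no other segment in the inventory matches both values. Dropping any one of them over-generates: [+round] alone would also admit /ɒ, ɔ/; [−back] alone would also admit /e, i, ɛ/. No other single listed feature picks out exactly this set either, so fewer than two features will not do.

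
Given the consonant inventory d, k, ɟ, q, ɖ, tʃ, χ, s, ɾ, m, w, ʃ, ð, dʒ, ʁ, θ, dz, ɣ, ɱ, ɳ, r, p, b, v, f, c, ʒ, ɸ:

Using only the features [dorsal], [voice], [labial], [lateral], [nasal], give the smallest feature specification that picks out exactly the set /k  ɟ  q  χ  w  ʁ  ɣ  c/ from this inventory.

/k, ɟ, q, χ, w, ʁ, ɣ, c/ are exactly the [+dorsal] segments in the inventory, so a single feature suffices.

[+dorsal]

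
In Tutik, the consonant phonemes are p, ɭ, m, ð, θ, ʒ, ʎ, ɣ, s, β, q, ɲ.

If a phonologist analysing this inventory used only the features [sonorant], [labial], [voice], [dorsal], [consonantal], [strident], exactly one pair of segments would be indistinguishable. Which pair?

ʎ, ɲ

/ʎ/ (palatal lateral approximant) and /ɲ/ (palatal nasal) are both [+sonorant], [−labial], [+voice], [+dorsal], [+consonantal], [−strident], so none of the listed features separates them. (They do differ in [nasal] and [lateral], which are not among the given features.) Every other pair in the inventory differs on at least one listed feature.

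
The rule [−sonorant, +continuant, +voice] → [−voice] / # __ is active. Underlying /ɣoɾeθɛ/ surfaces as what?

[xoɾeθɛ]

/ɣ/ satisfies [−sonorant, +continuant, +voice] and sits in # __. The [−voice] counterpart of the voiced velar fricative is /x/. Other segments in /ɣoɾeθɛ/ either fail the structural description or are not in the environment, so the surface form is [xoɾeθɛ].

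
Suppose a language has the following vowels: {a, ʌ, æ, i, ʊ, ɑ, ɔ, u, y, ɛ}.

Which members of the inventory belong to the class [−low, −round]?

Checking each segment against [−low], [−round]: /ʌ/ (mid back unrounded lax vowel), /i/ (high front unrounded tense vowel), /ɛ/ (mid front unrounded lax vowel) satisfy every feature; every other segment in the inventory fails at least one.

ʌ, i, ɛ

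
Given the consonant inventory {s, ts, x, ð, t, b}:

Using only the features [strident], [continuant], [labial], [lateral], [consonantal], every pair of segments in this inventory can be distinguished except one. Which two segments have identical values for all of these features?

ð, x

/ð/ (voiced dental fricative) and /x/ (voiceless velar fricative) are both [−strident], [+continuant], [−labial], [−lateral], [+consonantal], so none of the listed features separates them. (They do differ in [voice], [coronal] and [dorsal], which are not among the given features.) Every other pair in the inventory differs on at least one listed feature.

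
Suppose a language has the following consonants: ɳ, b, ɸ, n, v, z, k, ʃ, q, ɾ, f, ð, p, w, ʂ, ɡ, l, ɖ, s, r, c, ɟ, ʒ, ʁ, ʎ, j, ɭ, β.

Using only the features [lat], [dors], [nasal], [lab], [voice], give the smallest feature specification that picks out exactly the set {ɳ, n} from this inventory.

[+nasal]

/ɳ, n/ are exactly the [+nasal] segments in the inventory, so a single feature suffices.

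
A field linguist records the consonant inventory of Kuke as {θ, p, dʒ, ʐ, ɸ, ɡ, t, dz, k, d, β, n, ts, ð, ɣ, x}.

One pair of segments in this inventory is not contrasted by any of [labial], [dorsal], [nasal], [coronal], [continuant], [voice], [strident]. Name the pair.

Both /dz/ and /dʒ/ are [-labial], [-dorsal], [-nasal], [+coronal], [-continuant], [+voice], [+strident]. Since the list omits [anterior] and [distributed] — which do distinguish the voiced alveolar affricate from the voiced postalveolar affricate — this pair collapses; all other pairs remain distinct.

dz, dʒ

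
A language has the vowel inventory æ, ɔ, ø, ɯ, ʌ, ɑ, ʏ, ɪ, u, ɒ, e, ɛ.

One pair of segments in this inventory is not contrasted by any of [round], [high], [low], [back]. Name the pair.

e, ɛ

Both /e/ and /ɛ/ are [-round], [-high], [-low], [-back]. Since the list omits [tense] — which does distinguish the mid front unrounded tense vowel from the mid front unrounded lax vowel — this pair collapses; all other pairs remain distinct.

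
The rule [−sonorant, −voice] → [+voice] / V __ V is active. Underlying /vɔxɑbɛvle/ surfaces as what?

[vɔɣɑbɛvle]

The only segment in the rule's environment that also matches [−sonorant, −voice] is /x/. Applying [+voice] turns the voiceless velar fricative into /ɣ/ (voiced velar fricative), giving [vɔɣɑbɛvle].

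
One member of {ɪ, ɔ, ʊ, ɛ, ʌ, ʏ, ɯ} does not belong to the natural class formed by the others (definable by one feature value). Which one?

ɯ

[tense] groups all but one: /ʊ, ɔ, ɛ, ʌ, ɪ, ʏ/ share [-tense] while /ɯ/ (high back unrounded vowel) alone is [+tense]. Removing any other segment would not leave a single-feature class that excludes it.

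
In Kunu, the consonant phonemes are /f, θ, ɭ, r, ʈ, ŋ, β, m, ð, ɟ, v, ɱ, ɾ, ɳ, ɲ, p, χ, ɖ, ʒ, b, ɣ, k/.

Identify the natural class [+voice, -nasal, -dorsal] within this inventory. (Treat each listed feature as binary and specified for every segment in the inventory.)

Eliminate segments failing any feature: /f, θ, ʈ, p, χ, k/ are [-voice]; /ŋ, m, ɱ, ɳ, ɲ/ are [+nasal]; /ɟ, ɣ/ are [+dorsal]. The remaining /ɭ, r, β, ð, v, ɾ, ɖ, ʒ, b/ satisfy [+voice], [-nasal], [-dorsal].

ɭ, r, β, ð, v, ɾ, ɖ, ʒ, b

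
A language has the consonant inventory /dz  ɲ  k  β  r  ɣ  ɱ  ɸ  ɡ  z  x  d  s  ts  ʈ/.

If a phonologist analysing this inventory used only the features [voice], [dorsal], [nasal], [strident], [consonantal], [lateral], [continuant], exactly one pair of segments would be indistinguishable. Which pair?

r, β

Both /r/ and /β/ are [+voice], [−dorsal], [−nasal], [−strident], [+consonantal], [−lateral], [+continuant]. Since the list omits [sonorant], [labial] and [coronal] — which do distinguish the alveolar trill from the voiced bilabial fricative — this pair collapses; all other pairs remain distinct.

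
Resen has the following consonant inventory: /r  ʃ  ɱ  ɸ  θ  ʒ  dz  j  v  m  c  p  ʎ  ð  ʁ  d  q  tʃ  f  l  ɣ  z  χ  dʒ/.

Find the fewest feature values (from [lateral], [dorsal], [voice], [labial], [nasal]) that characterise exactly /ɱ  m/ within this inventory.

/ɱ, m/ are exactly the [+nasal] segments in the inventory, so a single feature suffices.

[+nasal]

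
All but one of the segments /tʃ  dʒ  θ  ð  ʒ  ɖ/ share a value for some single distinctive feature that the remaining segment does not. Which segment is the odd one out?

ɖ

[distributed] groups all but one: /θ, tʃ, dʒ, ð, ʒ/ share [+distributed] while /ɖ/ (voiced retroflex stop) alone is [-distributed]. Removing any other segment would not leave a single-feature class that excludes it.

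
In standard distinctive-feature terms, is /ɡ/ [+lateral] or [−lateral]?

As the voiced velar stop, /ɡ/ is [−lateral].

[−lateral]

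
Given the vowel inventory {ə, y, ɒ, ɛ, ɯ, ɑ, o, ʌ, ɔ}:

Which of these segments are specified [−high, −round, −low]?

ə, ɛ, ʌ

First, the [−high] segments are /ə, ɒ, ɛ, ɑ, o, ʌ, ɔ/.
Among these, [−round] gives /ə, ɛ, ɑ, ʌ/.
Among these, [−low] leaves /ə, ɛ, ʌ/.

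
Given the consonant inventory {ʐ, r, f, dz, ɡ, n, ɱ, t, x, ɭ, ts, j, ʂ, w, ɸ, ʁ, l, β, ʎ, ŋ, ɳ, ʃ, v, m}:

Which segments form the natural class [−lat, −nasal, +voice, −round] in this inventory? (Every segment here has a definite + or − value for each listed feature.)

ʐ, r, dz, ɡ, j, ʁ, β, v

Checking each segment against [−lateral], [−nasal], [+voice], [−round]: /ʐ/ (voiced retroflex fricative), /r/ (alveolar trill), /dz/ (voiced alveolar affricate), /ɡ/ (voiced velar stop), /j/ (palatal glide), /ʁ/ (voiced uvular fricative), among others, satisfy every feature; every other segment in the inventory fails at least one.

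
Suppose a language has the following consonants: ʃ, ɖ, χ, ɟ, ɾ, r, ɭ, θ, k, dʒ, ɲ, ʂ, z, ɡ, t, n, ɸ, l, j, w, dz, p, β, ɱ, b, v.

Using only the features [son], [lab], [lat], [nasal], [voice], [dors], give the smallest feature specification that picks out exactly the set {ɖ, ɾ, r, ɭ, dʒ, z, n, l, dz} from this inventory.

[+voice, −lab, −dors]

Every target segment is [+voice], [−labial], [−dorsal]; each remaining inventory member fails at least one of these. Each conjunct is needed — [−labial, −dorsal] alone would also admit /ʃ, θ, ʂ, t/; [+voice, −dorsal] alone would also admit /β, ɱ, b, v/; [+voice, −labial] alone would also admit /ɟ, ɲ, ɡ, j/ — and no other combination of two listed features has exactly this extension, so three is the minimum.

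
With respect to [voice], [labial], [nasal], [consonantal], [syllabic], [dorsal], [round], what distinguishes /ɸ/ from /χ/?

The two segments share [-voice], [-nasal], [+consonantal], [-syllabic], [-round]. The only features from the list on which they differ: /ɸ/ is [+labial] while /χ/ is [-labial]; /ɸ/ is [-dorsal] while /χ/ is [+dorsal].

[labial], [dorsal]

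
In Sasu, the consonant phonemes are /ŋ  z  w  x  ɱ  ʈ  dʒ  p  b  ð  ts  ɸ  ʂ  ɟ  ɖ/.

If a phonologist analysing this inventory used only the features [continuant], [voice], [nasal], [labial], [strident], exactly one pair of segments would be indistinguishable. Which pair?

/ɟ/ (voiced palatal stop) and /ɖ/ (voiced retroflex stop) are both [−continuant], [+voice], [−nasal], [−labial], [−strident], so none of the listed features separates them. (They do differ in [dorsal], which is not among the given features.) Every other pair in the inventory differs on at least one listed feature.

ɟ, ɖ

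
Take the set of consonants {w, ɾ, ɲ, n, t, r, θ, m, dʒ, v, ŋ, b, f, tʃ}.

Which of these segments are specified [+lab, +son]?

Checking each segment against [+labial], [+sonorant]: /w/ (labial-velar glide), /m/ (bilabial nasal) satisfy every feature; every other segment in the inventory fails at least one.

w, m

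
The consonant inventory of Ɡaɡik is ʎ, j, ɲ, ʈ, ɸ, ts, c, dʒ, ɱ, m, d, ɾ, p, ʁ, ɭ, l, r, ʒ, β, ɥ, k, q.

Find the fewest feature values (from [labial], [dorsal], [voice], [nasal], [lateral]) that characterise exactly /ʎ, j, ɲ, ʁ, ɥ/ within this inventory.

Every target segment is [+voice], [+dorsal]; each remaining inventory member fails at least one of these. Each conjunct is needed — [+dorsal] alone would also admit /c, k, q/; [+voice] alone would also admit /dʒ, ɱ, m, d, …/ — and no other single listed feature has exactly this extension, so two is the minimum.

[+voice, +dorsal]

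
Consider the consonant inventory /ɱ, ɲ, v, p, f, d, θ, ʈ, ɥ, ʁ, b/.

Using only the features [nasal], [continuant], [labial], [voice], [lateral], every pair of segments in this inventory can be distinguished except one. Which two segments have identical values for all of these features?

v, ɥ

On the given features, /v/ and /ɥ/ have an identical profile: [-nasal], [+continuant], [+labial], [+voice], [-lateral]. No other two segments in the inventory coincide on all 5 features. (They do differ in [sonorant], [round] and [dorsal], which are not among the given features.)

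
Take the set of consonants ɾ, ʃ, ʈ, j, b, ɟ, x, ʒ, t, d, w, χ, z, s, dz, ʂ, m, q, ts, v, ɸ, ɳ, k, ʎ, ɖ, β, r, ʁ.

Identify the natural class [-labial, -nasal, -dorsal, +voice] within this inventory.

Among the inventory, the [-labial] segments are /ɾ, ʃ, ʈ, j, ɟ, x, ʒ, t, d, χ, z, s, dz, ʂ, q, ts, ɳ, k, ʎ, ɖ, r, ʁ/.
Then [-nasal] gives /ɾ, ʃ, ʈ, j, ɟ, x, ʒ, t, d, χ, z, s, dz, ʂ, q, ts, k, ʎ, ɖ, r, ʁ/.
Then [-dorsal] gives /ɾ, ʃ, ʈ, ʒ, t, d, z, s, dz, ʂ, ts, ɖ, r/.
Among these, [+voice] leaves /ɾ, ʒ, d, z, dz, ɖ, r/.

ɾ, ʒ, d, z, dz, ɖ, r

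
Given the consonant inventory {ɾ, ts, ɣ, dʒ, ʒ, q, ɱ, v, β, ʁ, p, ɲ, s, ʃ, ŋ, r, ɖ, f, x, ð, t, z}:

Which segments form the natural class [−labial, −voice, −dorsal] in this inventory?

ts, s, ʃ, t

The [−labial] segments are /ɾ, ts, ɣ, dʒ, ʒ, q, ʁ, ɲ, s, ʃ, ŋ, r, ɖ, x, ð, t, z/.
Of those, [−voice] gives /ts, q, s, ʃ, x, t/.
Intersecting with [−dorsal] leaves /ts, s, ʃ, t/.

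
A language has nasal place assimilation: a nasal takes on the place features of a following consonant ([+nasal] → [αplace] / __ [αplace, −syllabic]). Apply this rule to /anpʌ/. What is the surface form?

/n/ sits before the [+labial] consonant /p/, so it takes on [+labial] and surfaces as /m/. The rest of the form is unaffected: [ampʌ].

[ampʌ]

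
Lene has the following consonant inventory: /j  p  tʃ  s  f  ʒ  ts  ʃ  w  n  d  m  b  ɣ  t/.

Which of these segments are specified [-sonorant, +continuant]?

First, the [-sonorant] segments are /p, tʃ, s, f, ʒ, ts, ʃ, d, b, ɣ, t/.
Of those, [+continuant] leaves /s, f, ʒ, ʃ, ɣ/.

s, f, ʒ, ʃ, ɣ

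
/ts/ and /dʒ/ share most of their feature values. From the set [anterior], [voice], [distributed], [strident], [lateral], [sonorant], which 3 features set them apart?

/ts/ (voiceless alveolar affricate) and /dʒ/ (voiced postalveolar affricate) agree on [+strident], [−lateral], [−sonorant]. They differ on [voice] (/ts/ [−], /dʒ/ [+]), [anterior] (/ts/ [+], /dʒ/ [−]), [distributed] (/ts/ [−], /dʒ/ [+]).

[voice], [anterior], [distributed]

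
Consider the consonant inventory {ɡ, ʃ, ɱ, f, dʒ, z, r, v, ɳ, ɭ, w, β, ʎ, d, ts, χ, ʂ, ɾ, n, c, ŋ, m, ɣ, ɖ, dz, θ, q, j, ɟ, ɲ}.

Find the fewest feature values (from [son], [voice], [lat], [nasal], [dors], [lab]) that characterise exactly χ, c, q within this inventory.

[−voice, +dors]

/χ, c, q/ are all [−voice], [+dorsal], and no other segment in the inventory matches both values. Dropping any one of them over-generates: [+dorsal] alone would also admit /ɡ, w, ʎ, ŋ, …/; [−voice] alone would also admit /ʃ, f, ts, ʂ, …/. No other single listed feature picks out exactly this set either, so fewer than two features will not do.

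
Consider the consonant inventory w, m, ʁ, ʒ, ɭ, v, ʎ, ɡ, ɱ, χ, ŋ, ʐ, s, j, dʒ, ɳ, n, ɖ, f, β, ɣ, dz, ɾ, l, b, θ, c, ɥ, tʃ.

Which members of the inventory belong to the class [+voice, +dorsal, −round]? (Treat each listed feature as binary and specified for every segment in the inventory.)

Checking each segment against [+voice], [+dorsal], [−round]: /ʁ/ (voiced uvular fricative), /ʎ/ (palatal lateral approximant), /ɡ/ (voiced velar stop), /ŋ/ (velar nasal), /j/ (palatal glide), /ɣ/ (voiced velar fricative) satisfy every feature; every other segment in the inventory fails at least one.

ʁ, ʎ, ɡ, ŋ, j, ɣ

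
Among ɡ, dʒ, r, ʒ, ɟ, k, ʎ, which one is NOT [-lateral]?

/ʎ/ is the palatal lateral approximant, which is [+lateral]; the rest — /ɡ, dʒ, r, ʒ, ɟ, k/ — are [-lateral].

ʎ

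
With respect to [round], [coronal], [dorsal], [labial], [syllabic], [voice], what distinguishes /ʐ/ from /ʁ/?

The two segments share [−round], [−labial], [−syllabic], [+voice]. The only features from the list on which they differ: /ʐ/ is [+coronal] while /ʁ/ is [−coronal]; /ʐ/ is [−dorsal] while /ʁ/ is [+dorsal].

[coronal], [dorsal]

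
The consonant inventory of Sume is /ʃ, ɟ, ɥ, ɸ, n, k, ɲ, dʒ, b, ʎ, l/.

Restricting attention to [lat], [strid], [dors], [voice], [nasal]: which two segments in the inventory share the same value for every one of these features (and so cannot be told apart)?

Both /ɟ/ and /ɥ/ are [−lateral], [−strident], [+dorsal], [+voice], [−nasal]. Since the list omits [sonorant], [continuant], [labial] and [round] — which do distinguish the voiced palatal stop from the labial-palatal glide — this pair collapses; all other pairs remain distinct.

ɟ, ɥ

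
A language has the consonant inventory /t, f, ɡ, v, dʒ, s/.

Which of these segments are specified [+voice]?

The [+voice] segments here are /ɡ, v, dʒ/; the remaining /t, f, s/ are [−voice].

ɡ, v, dʒ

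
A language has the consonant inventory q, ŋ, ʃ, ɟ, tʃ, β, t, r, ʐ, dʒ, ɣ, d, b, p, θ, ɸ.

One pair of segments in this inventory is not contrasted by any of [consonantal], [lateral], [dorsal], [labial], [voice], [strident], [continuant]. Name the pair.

ɟ, ŋ

On the given features, /ɟ/ and /ŋ/ have an identical profile: [+consonantal], [-lateral], [+dorsal], [-labial], [+voice], [-strident], [-continuant]. No other two segments in the inventory coincide on all 7 features. (They do differ in [sonorant], [nasal] and [back], which are not among the given features.)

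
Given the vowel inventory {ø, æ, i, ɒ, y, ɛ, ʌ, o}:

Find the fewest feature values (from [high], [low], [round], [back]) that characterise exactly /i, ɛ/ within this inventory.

The class [−low], [−back], [−round] has exactly /i, ɛ/ as its extension in this inventory. No smaller conjunction from the listed features achieves this: [−back, −round] alone would also admit /æ/; [−low, −round] alone would also admit /ʌ/; [−low, −back] alone would also admit /ø, y/; and checking the remaining two-feature bundles turns up none with this extension.

[−low, −back, −round]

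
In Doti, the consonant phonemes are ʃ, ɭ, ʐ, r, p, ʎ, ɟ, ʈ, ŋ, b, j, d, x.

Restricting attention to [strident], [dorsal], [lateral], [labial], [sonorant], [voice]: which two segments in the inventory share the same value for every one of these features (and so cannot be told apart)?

Both /ŋ/ and /j/ are [−strident], [+dorsal], [−lateral], [−labial], [+sonorant], [+voice]. Since the list omits [nasal], [continuant] and [back] — which do distinguish the velar nasal from the palatal glide — this pair collapses; all other pairs remain distinct.

ŋ, j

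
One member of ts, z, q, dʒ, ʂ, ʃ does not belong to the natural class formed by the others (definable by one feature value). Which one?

q

[strident] (equivalently [coronal], [dorsal]) groups all but one: /ts, dʒ, ʂ, ʃ, z/ share [+strident] while /q/ (voiceless uvular stop) alone is [-strident]. Removing any other segment would not leave a single-feature class that excludes it.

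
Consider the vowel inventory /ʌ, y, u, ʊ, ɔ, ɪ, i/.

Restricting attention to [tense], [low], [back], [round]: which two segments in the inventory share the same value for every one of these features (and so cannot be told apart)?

ɔ, ʊ

Both /ɔ/ and /ʊ/ are [−tense], [−low], [+back], [+round]. Since the list omits [high] — which does distinguish the mid back rounded lax vowel from the high back rounded lax vowel — this pair collapses; all other pairs remain distinct.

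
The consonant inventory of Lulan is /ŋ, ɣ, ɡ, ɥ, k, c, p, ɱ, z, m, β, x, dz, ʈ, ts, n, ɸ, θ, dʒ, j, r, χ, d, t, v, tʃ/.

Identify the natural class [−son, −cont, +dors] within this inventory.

ɡ, k, c

Eliminate segments failing any feature: /ŋ, ɥ, ɱ, m, n, j, r/ are [+sonorant]; /ɣ, z, β, x, ɸ, θ, χ, v/ are [+continuant]; /p, dz, ʈ, ts, dʒ, d, t, tʃ/ are [−dorsal]. The remaining /ɡ, k, c/ satisfy [−sonorant], [−continuant], [+dorsal].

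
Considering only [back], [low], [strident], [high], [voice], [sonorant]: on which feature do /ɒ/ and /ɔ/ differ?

/ɒ/ is the low back rounded vowel and /ɔ/ is the mid back rounded lax vowel. Both are [+back], [−strident], [−high], [+voice], [+sonorant]. /ɒ/ is [+low] while /ɔ/ is [−low], so the distinguishing feature is [low].

[low]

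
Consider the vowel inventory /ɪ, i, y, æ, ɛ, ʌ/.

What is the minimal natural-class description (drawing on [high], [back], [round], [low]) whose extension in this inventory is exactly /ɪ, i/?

[+high, -round]

/ɪ, i/ are all [+high], [-round], and no other segment in the inventory matches both values. Dropping any one of them over-generates: [-round] alone would also admit /æ, ɛ, ʌ/; [+high] alone would also admit /y/. No other single listed feature picks out exactly this set either, so fewer than two features will not do.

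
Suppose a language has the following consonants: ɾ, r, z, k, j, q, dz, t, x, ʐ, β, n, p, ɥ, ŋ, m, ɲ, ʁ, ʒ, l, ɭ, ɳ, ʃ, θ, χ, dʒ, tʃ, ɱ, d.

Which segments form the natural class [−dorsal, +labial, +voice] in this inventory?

Eliminate segments failing any feature: /ɾ, r, z, dz, t, ʐ, n, ʒ, l, ɭ, ɳ, ʃ, θ, dʒ, tʃ, d/ are [−labial]; /k, j, q, x, ɥ, ŋ, ɲ, ʁ, χ/ are [+dorsal]; /p/ is [−voice]. The remaining /β, m, ɱ/ satisfy [−dorsal], [+labial], [+voice].

β, m, ɱ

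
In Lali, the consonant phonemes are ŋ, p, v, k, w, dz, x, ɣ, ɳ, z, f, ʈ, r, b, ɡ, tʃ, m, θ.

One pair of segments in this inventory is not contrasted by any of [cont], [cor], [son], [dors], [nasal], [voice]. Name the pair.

/ʈ/ (voiceless retroflex stop) and /tʃ/ (voiceless postalveolar affricate) are both [−continuant], [+coronal], [−sonorant], [−dorsal], [−nasal], [−voice], so none of the listed features separates them. (They do differ in [strident], [delayed release] and [distributed], which are not among the given features.) Every other pair in the inventory differs on at least one listed feature.

ʈ, tʃ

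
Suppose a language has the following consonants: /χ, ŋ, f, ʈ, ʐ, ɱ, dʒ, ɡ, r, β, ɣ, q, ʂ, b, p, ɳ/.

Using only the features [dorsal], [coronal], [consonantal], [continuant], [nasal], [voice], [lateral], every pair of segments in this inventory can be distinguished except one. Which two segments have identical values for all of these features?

r, ʐ

Both /r/ and /ʐ/ are [−dorsal], [+coronal], [+consonantal], [+continuant], [−nasal], [+voice], [−lateral]. Since the list omits [sonorant], [strident] and [anterior] — which do distinguish the alveolar trill from the voiced retroflex fricative — this pair collapses; all other pairs remain distinct.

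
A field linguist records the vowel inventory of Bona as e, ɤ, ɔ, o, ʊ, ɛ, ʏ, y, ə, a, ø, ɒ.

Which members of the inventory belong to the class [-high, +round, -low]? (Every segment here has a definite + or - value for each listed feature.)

ɔ, o, ø

Among the inventory, the [-high] segments are /e, ɤ, ɔ, o, ɛ, ə, a, ø, ɒ/.
Then [+round] gives /ɔ, o, ø, ɒ/.
Of those, [-low] leaves /ɔ, o, ø/.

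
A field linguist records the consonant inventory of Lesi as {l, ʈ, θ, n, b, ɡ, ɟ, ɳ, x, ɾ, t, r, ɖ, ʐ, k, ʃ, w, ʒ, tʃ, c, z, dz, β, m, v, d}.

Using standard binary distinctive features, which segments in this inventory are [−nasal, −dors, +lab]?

Among the inventory, the [−nasal] segments are /l, ʈ, θ, b, ɡ, ɟ, x, ɾ, t, r, ɖ, ʐ, k, ʃ, w, ʒ, tʃ, c, z, dz, β, v, d/.
Among these, [−dorsal] gives /l, ʈ, θ, b, ɾ, t, r, ɖ, ʐ, ʃ, ʒ, tʃ, z, dz, β, v, d/.
Within that set, [+labial] leaves /b, β, v/.

b, β, v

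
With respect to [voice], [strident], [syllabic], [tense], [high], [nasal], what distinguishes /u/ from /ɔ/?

[high], [tense]

/u/ is the high back rounded tense vowel and /ɔ/ is the mid back rounded lax vowel. Both are [+voice], [−strident], [+syllabic], [−nasal]. /u/ is [+high] while /ɔ/ is [−high]; /u/ is [+tense] while /ɔ/ is [−tense], so the distinguishing features are [high], [tense].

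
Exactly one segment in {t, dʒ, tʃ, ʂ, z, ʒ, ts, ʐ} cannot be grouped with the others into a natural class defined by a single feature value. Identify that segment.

t

[strident] groups all but one: /tʃ, z, ts, ʐ, dʒ, ʂ, ʒ/ share [+strident] while /t/ (voiceless alveolar stop) alone is [−strident]. Removing any other segment would not leave a single-feature class that excludes it.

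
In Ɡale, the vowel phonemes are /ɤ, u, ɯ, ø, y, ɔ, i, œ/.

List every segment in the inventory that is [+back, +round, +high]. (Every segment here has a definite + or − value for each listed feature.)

u

Among the inventory, the [+back] segments are /ɤ, u, ɯ, ɔ/.
Among these, [+round] gives /u, ɔ/.
Within that set, [+high] leaves /u/.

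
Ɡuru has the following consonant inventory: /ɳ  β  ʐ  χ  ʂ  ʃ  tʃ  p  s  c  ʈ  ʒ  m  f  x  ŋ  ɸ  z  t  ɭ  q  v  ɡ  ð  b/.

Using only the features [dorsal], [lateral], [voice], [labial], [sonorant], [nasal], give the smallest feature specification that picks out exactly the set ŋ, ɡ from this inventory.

The class [+voice], [+dorsal] has exactly /ŋ, ɡ/ as its extension in this inventory. No smaller conjunction from the listed features achieves this: [+dorsal] alone would also admit /χ, c, x, q/; [+voice] alone would also admit /ɳ, β, ʐ, ʒ, …/; and checking the remaining single features turns up none with this extension.

[+voice, +dorsal]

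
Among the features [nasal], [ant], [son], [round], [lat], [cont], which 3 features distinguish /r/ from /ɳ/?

[nasal], [continuant], [anterior]

The two segments share [+sonorant], [−round], [−lateral]. The only features from the list on which they differ: /r/ is [−nasal] while /ɳ/ is [+nasal]; /r/ is [+continuant] while /ɳ/ is [−continuant]; /r/ is [+anterior] while /ɳ/ is [−anterior].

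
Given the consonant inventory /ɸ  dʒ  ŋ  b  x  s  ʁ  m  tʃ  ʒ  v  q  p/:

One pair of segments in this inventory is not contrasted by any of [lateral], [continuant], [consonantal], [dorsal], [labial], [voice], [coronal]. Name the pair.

/m/ (bilabial nasal) and /b/ (voiced bilabial stop) are both [-lateral], [-continuant], [+consonantal], [-dorsal], [+labial], [+voice], [-coronal], so none of the listed features separates them. (They do differ in [sonorant] and [nasal], which are not among the given features.) Every other pair in the inventory differs on at least one listed feature.

m, b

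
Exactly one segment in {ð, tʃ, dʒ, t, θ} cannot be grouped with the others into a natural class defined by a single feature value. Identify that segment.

The remaining segments after removing /t/ share [+distributed]; /t/ (voiceless alveolar stop) is [-distributed]. For every other candidate removal, the leftover set fails to share any single feature value that the removed segment lacks.

t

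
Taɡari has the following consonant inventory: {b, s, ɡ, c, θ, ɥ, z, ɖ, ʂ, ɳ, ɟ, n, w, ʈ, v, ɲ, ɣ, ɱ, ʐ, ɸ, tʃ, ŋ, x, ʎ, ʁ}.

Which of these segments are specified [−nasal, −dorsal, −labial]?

Eliminate segments failing any feature: /b, v, ɸ/ are [+labial]; /ɡ, c, ɥ, ɟ, w, ɣ, x, ʎ, ʁ/ are [+dorsal]; /ɳ, n, ɲ, ɱ, ŋ/ are [+nasal]. The remaining /s, θ, z, ɖ, ʂ, ʈ, ʐ, tʃ/ satisfy [−nasal], [−dorsal], [−labial].

s, θ, z, ɖ, ʂ, ʈ, ʐ, tʃ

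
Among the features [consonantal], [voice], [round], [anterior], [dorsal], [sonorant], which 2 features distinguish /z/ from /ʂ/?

[voice], [anterior]

/z/ (voiced alveolar fricative) and /ʂ/ (voiceless retroflex fricative) agree on [+consonantal], [-round], [-dorsal], [-sonorant]. They differ on [voice] (/z/ [+], /ʂ/ [-]), [anterior] (/z/ [+], /ʂ/ [-]).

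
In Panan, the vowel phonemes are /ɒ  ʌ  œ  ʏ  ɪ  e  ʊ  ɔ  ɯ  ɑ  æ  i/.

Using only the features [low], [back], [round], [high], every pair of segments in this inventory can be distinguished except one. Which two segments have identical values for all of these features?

/i/ (high front unrounded tense vowel) and /ɪ/ (high front unrounded lax vowel) are both [−low], [−back], [−round], [+high], so none of the listed features separates them. (They do differ in [tense], which is not among the given features.) Every other pair in the inventory differs on at least one listed feature.

i, ɪ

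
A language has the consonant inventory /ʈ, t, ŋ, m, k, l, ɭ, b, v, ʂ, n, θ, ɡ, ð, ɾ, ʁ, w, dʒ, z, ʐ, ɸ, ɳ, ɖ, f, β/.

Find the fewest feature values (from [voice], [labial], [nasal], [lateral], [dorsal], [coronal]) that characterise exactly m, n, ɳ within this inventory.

[+nasal, −dorsal]

Every target segment is [+nasal], [−dorsal]; each remaining inventory member fails at least one of these. Each conjunct is needed — [−dorsal] alone would also admit /ʈ, t, l, ɭ, …/; [+nasal] alone would also admit /ŋ/ — and no other single listed feature has exactly this extension, so two is the minimum.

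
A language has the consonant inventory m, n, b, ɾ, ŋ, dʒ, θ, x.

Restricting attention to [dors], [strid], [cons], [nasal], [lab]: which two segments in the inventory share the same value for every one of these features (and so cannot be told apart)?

/ɾ/ (alveolar tap) and /θ/ (voiceless dental fricative) are both [−dorsal], [−strident], [+consonantal], [−nasal], [−labial], so none of the listed features separates them. (They do differ in [sonorant] and [voice], which are not among the given features.) Every other pair in the inventory differs on at least one listed feature.

ɾ, θ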